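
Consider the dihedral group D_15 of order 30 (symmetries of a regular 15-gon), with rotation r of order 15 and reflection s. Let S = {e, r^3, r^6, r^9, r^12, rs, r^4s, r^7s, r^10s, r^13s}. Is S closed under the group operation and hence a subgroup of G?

|S| = 10 divides |G| = 30, consistent with Lagrange.
S contains the identity, every element's inverse is in S, and S is closed under ·: it is a subgroup.

Yes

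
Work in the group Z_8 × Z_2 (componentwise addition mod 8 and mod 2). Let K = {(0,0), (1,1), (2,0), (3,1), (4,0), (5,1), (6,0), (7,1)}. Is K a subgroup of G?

Yes

|K| = 8 divides |G| = 16, consistent with Lagrange.
K contains the identity, every element's inverse is in K, and K is closed under +: it is a subgroup.
In fact K = ⟨(7,1)⟩.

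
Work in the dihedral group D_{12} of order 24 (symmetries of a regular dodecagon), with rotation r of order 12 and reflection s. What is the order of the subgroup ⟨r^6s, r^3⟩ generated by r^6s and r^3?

|⟨r^6s⟩| = 2 and |⟨r^3⟩| = 4, so |H| is a multiple of lcm(2, 4) = 4 and divides |G| = 24.
Closing under the operation: H = {e, r^3, r^6, r^9, s, r^3s, r^6s, r^9s}, so |H| = 8.

8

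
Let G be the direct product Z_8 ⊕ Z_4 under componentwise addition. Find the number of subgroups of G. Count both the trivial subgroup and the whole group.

|G| = 32, so by Lagrange every subgroup order divides 32. Divisors: 1, 2, 4, 8, 16, 32.
Subgroups by order — order 1: 1; order 2: 3; order 4: 7; order 8: 7; order 16: 3; order 32: 1.
Total: 1 + 3 + 7 + 7 + 3 + 1 = 22.

22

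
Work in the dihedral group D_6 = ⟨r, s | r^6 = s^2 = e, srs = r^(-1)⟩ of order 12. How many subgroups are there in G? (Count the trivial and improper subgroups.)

16

|G| = 12, so by Lagrange every subgroup order divides 12. Divisors: 1, 2, 3, 4, 6, 12.
Subgroups by order — order 1: 1; order 2: 7; order 3: 1; order 4: 3; order 6: 3; order 12: 1.
Total: 1 + 7 + 1 + 3 + 3 + 1 = 16.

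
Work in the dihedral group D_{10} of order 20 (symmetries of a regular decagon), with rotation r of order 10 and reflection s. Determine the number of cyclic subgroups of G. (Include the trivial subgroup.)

14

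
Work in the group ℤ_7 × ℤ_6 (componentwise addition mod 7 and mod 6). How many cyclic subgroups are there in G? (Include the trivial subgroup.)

8

Group the elements of G by the cyclic subgroup they generate; each cyclic subgroup of order d accounts for φ(d) elements.
Cyclic subgroups by order — order 1: 1; order 2: 1; order 3: 1; order 6: 1; order 7: 1; order 14: 1; order 21: 1; order 42: 1.
Total: 8.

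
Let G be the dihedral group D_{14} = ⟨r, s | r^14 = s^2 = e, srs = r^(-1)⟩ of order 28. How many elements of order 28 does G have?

0

No element of G has order 28 (even though 28 | 28).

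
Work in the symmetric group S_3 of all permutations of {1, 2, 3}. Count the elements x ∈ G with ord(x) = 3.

The elements of order 3 are: (1 2 3), (1 3 2).
That's 2.

2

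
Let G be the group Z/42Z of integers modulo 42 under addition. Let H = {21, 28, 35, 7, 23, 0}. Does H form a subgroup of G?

23 ∈ H but its inverse 19 ∉ H, so H is not a subgroup.

No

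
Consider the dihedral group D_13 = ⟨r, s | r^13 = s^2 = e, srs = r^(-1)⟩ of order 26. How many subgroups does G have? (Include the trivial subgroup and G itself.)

|G| = 26, so by Lagrange every subgroup order divides 26. Divisors: 1, 2, 13, 26.
Subgroups by order — order 1: 1; order 2: 13; order 13: 1; order 26: 1.
Total: 1 + 13 + 1 + 1 = 16.

16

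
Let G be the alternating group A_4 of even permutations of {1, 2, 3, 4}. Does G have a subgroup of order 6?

6 | 12, so Lagrange does not rule it out; but checking all subgroups of G, none has order 6.
(A_4 is the standard example that the converse of Lagrange fails.)

No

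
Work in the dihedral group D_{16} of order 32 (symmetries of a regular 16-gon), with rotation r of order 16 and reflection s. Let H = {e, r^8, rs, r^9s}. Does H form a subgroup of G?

Yes

|H| = 4 divides |G| = 32, consistent with Lagrange.
H contains the identity, every element's inverse is in H, and H is closed under ·: it is a subgroup.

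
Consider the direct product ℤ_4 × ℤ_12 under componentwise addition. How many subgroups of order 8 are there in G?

|G| = 48 and 8 | 48, so subgroups of order 8 are possible by Lagrange.
The subgroups of order 8 are: {(0,0), (0,3), (0,6), (0,9), (2,0), (2,3), (2,6), (2,9)}; {(0,0), (0,6), (1,0), (1,6), (2,0), (2,6), (3,0), (3,6)}; {(0,0), (0,6), (1,3), (1,9), (2,0), (2,6), (3,3), (3,9)}.
So G has 3 subgroups of order 8.

3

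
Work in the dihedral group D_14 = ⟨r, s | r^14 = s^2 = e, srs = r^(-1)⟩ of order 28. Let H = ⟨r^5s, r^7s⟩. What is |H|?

|⟨r^5s⟩| = 2 and |⟨r^7s⟩| = 2, so |H| is a multiple of lcm(2, 2) = 2 and divides |G| = 28.
Closing under the operation: H = {e, r^2, r^4, r^6, r^8, r^10, r^12, rs, r^3s, r^5s, r^7s, r^9s, r^11s, r^13s}, so |H| = 14.

14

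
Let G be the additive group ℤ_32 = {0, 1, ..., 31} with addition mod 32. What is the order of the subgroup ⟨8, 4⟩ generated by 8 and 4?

8

|⟨8⟩| = 4 and |⟨4⟩| = 8, so |H| is a multiple of lcm(4, 8) = 8 and divides |G| = 32.
Closing under the operation: H = {0, 4, 8, 12, 16, 20, 24, 28}, so |H| = 8.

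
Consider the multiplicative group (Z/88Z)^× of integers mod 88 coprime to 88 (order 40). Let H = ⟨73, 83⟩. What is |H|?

|⟨73⟩| = 10 and |⟨83⟩| = 10, so |H| is a multiple of lcm(10, 10) = 10 and divides |G| = 40.
Closing under the operation: H = {1, 3, 9, 17, 19, 25, 27, 35, 41, 43, 49, 51, 57, 59, 65, 67, 73, 75, 81, 83}, so |H| = 20.

20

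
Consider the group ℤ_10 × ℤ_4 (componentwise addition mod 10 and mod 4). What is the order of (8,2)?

10

The order of (8,2) in Z_10 × Z_4 is lcm(ord(8) in Z_10, ord(2) in Z_4).
ord(8) = 5 and ord(2) = 2, so |⟨(8,2)⟩| = lcm(5, 2) = 10.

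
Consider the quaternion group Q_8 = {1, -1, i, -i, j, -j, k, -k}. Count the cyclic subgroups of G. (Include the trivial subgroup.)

Each element a generates a cyclic subgroup ⟨a⟩; distinct elements may generate the same one (a cyclic group of order d has φ(d) generators).
Cyclic subgroups by order — order 1: 1; order 2: 1; order 4: 3.
Total: 5.

5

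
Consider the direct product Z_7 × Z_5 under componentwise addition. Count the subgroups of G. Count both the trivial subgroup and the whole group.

4

|G| = 35, so by Lagrange every subgroup order divides 35. Divisors: 1, 5, 7, 35.
Subgroups by order — order 1: 1; order 5: 1; order 7: 1; order 35: 1.
Total: 1 + 1 + 1 + 1 = 4.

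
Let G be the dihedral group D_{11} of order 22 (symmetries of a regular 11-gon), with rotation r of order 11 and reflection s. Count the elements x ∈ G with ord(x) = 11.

Enumerating element orders in G gives 10 elements of order 11.

10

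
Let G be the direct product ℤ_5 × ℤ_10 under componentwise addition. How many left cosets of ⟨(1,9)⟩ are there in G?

5

|⟨(1,9)⟩| = 10 and |G| = 50.
By Lagrange, [G : H] = |G|/|H| = 50/10 = 5.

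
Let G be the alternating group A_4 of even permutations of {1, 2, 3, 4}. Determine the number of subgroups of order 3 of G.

4

|G| = 12 and 3 | 12, so subgroups of order 3 are possible by Lagrange.
The subgroups of order 3 are: {e, (1 2 3), (1 3 2)}; {e, (1 2 4), (1 4 2)}; {e, (1 3 4), (1 4 3)}; {e, (2 3 4), (2 4 3)}.
So G has 4 subgroups of order 3.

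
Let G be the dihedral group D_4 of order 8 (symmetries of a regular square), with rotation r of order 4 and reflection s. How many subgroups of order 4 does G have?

3

|G| = 8 and 4 | 8, so subgroups of order 4 are possible by Lagrange.
The subgroups of order 4 are: {e, r, r^2, r^3}; {e, r^2, s, r^2s}; {e, r^2, rs, r^3s}.
So G has 3 subgroups of order 4.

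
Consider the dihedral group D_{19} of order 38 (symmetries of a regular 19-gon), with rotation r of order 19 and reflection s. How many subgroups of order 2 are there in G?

19

|G| = 38 and 2 | 38, so subgroups of order 2 are possible by Lagrange.
The subgroups of order 2 are: {e, r^10s}; {e, r^11s}; {e, r^12s}; {e, r^13s}; … (19 in all).
So G has 19 subgroups of order 2.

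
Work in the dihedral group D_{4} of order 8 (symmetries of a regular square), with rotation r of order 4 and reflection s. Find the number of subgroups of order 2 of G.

|G| = 8 and 2 | 8, so subgroups of order 2 are possible by Lagrange.
The subgroups of order 2 are: {e, r^2}; {e, r^2s}; {e, r^3s}; {e, rs}; … (5 in all).
So G has 5 subgroups of order 2.

5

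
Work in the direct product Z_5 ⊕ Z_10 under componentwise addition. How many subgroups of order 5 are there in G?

6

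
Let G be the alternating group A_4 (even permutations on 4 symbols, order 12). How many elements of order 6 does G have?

0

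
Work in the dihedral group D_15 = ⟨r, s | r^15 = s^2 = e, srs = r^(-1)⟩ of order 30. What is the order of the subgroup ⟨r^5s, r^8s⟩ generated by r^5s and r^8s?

|⟨r^5s⟩| = 2 and |⟨r^8s⟩| = 2, so |H| is a multiple of lcm(2, 2) = 2 and divides |G| = 30.
Closing under the operation: H = {e, r^3, r^6, r^9, r^12, r^2s, r^5s, r^8s, r^11s, r^14s}, so |H| = 10.

10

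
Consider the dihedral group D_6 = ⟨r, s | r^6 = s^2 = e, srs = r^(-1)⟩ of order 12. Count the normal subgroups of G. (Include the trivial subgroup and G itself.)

7

G has 16 subgroups. Checking conjugation-invariance by order — order 1: 1/1 normal; order 2: 1/7 normal; order 3: 1/1 normal; order 4: 0/3 normal; order 6: 3/3 normal; order 12: 1/1 normal.
Total normal subgroups: 7.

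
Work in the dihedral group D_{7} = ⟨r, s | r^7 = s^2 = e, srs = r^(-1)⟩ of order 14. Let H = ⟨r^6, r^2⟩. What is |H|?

7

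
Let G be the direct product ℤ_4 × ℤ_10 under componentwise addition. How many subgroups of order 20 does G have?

3

|G| = 40 and 20 | 40, so subgroups of order 20 are possible by Lagrange.
The subgroups of order 20 are: {(0,0), (0,1), (0,2), (0,3), (0,4), (0,5), (0,6), (0,7), (0,8), (0,9), (2,0), (2,1), (2,2), (2,3), (2,4), (2,5), (2,6), (2,7), (2,8), (2,9)}; {(0,0), (0,2), (0,4), (0,6), (0,8), (1,0), (1,2), (1,4), (1,6), (1,8), (2,0), (2,2), (2,4), (2,6), (2,8), (3,0), (3,2), (3,4), (3,6), (3,8)}; {(0,0), (0,2), (0,4), (0,6), (0,8), (1,1), (1,3), (1,5), (1,7), (1,9), (2,0), (2,2), (2,4), (2,6), (2,8), (3,1), (3,3), (3,5), (3,7), (3,9)}.
So G has 3 subgroups of order 20.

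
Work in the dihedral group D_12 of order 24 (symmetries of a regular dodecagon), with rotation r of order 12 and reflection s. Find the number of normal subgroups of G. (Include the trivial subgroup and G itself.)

9

G has 34 subgroups. Checking conjugation-invariance by order — order 1: 1/1 normal; order 2: 1/13 normal; order 3: 1/1 normal; order 4: 1/7 normal; order 6: 1/5 normal; order 8: 0/3 normal; order 12: 3/3 normal; order 24: 1/1 normal.
Total normal subgroups: 9.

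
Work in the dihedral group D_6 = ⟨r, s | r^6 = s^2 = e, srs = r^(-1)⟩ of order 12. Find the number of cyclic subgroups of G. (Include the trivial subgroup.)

Group the elements of G by the cyclic subgroup they generate; each cyclic subgroup of order d accounts for φ(d) elements.
Cyclic subgroups by order — order 1: 1; order 2: 7; order 3: 1; order 6: 1.
Total: 10.

10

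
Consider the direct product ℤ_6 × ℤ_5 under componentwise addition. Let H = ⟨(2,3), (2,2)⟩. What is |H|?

15

|⟨(2,3)⟩| = 15 and |⟨(2,2)⟩| = 15, so |H| is a multiple of lcm(15, 15) = 15 and divides |G| = 30.
Closing under the operation: H = {(0,0), (0,1), (0,2), (0,3), (0,4), (2,0), (2,1), (2,2), (2,3), (2,4), (4,0), (4,1), (4,2), (4,3), (4,4)}, so |H| = 15.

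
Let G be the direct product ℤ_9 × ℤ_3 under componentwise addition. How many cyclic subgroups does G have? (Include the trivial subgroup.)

Group the elements of G by the cyclic subgroup they generate; each cyclic subgroup of order d accounts for φ(d) elements.
Cyclic subgroups by order — order 1: 1; order 3: 4; order 9: 3.
Total: 8.

8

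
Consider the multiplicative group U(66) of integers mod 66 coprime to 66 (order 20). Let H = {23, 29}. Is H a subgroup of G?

The identity 1 ∉ H, so H is not a subgroup.

No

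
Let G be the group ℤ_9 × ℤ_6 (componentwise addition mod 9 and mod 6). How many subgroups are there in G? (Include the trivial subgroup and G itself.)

|G| = 54, so by Lagrange every subgroup order divides 54. Divisors: 1, 2, 3, 6, 9, 18, 27, 54.
Subgroups by order — order 1: 1; order 2: 1; order 3: 4; order 6: 4; order 9: 4; order 18: 4; order 27: 1; order 54: 1.
Total: 1 + 1 + 4 + 4 + 4 + 4 + 1 + 1 = 20.

20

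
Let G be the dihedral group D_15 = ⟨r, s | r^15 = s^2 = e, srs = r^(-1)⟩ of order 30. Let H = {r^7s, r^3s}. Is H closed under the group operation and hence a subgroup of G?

The identity e ∉ H, so H is not a subgroup.

No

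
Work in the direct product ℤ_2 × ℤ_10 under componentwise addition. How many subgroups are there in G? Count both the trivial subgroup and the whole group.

10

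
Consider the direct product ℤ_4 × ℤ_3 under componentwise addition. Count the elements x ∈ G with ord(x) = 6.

2

An element (a,b) has order lcm(ord(a), ord(b)); count pairs with lcm equal to 6.
Enumerating gives 2 such elements.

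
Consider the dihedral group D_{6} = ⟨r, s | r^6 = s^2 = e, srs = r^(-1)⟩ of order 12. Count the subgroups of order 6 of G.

3

|G| = 12 and 6 | 12, so subgroups of order 6 are possible by Lagrange.
The subgroups of order 6 are: {e, r, r^2, r^3, r^4, r^5}; {e, r^2, r^4, s, r^2s, r^4s}; {e, r^2, r^4, rs, r^3s, r^5s}.
So G has 3 subgroups of order 6.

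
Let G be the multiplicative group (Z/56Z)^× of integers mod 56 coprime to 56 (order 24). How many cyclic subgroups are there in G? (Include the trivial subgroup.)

A cyclic subgroup of order d is generated by each of its φ(d) elements of order d, so the cyclic subgroups of order d number (#elements of order d)/φ(d).
Cyclic subgroups by order — order 1: 1; order 2: 7; order 3: 1; order 6: 7.
Total: 16.

16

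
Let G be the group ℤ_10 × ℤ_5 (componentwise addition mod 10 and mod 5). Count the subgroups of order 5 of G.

6

|G| = 50 and 5 | 50, so subgroups of order 5 are possible by Lagrange.
The subgroups of order 5 are: {(0,0), (0,1), (0,2), (0,3), (0,4)}; {(0,0), (2,0), (4,0), (6,0), (8,0)}; {(0,0), (2,1), (4,2), (6,3), (8,4)}; {(0,0), (2,2), (4,4), (6,1), (8,3)}; … (6 in all).
So G has 6 subgroups of order 5.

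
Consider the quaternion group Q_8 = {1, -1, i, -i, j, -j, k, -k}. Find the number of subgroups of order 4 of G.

3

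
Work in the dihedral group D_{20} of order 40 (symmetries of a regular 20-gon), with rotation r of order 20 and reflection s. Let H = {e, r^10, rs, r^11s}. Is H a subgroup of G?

|H| = 4 divides |G| = 40, consistent with Lagrange.
H contains the identity, every element's inverse is in H, and H is closed under ·: it is a subgroup.

Yes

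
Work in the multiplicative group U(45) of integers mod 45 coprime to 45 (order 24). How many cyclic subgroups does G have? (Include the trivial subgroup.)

Each element a generates a cyclic subgroup ⟨a⟩; distinct elements may generate the same one (a cyclic group of order d has φ(d) generators).
Cyclic subgroups by order — order 1: 1; order 2: 3; order 3: 1; order 4: 2; order 6: 3; order 12: 2.
Total: 12.

12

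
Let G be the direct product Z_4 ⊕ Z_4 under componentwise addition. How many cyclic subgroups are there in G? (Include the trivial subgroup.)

Group the elements of G by the cyclic subgroup they generate; each cyclic subgroup of order d accounts for φ(d) elements.
Cyclic subgroups by order — order 1: 1; order 2: 3; order 4: 6.
Total: 10.

10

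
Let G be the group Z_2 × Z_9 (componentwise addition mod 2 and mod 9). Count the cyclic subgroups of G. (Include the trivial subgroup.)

Group the elements of G by the cyclic subgroup they generate; each cyclic subgroup of order d accounts for φ(d) elements.
Cyclic subgroups by order — order 1: 1; order 2: 1; order 3: 1; order 6: 1; order 9: 1; order 18: 1.
Total: 6.

6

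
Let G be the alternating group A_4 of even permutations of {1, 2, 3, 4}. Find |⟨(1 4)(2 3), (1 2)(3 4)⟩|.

4

|⟨(1 4)(2 3)⟩| = 2 and |⟨(1 2)(3 4)⟩| = 2, so |H| is a multiple of lcm(2, 2) = 2 and divides |G| = 12.
Closing under the operation: H = {e, (1 2)(3 4), (1 3)(2 4), (1 4)(2 3)}, so |H| = 4.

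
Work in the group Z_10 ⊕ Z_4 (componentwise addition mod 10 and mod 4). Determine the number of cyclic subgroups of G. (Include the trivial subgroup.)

Each element a generates a cyclic subgroup ⟨a⟩; distinct elements may generate the same one (a cyclic group of order d has φ(d) generators).
Cyclic subgroups by order — order 1: 1; order 2: 3; order 4: 2; order 5: 1; order 10: 3; order 20: 2.
Total: 12.

12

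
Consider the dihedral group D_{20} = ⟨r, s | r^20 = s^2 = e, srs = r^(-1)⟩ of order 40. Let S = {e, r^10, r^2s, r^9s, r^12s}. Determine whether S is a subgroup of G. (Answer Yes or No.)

No

Closure fails: r^12s · r^9s = r^3 ∉ S. So S is not a subgroup.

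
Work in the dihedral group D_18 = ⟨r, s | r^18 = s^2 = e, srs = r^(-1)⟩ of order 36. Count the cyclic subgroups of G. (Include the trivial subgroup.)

Each element a generates a cyclic subgroup ⟨a⟩; distinct elements may generate the same one (a cyclic group of order d has φ(d) generators).
Cyclic subgroups by order — order 1: 1; order 2: 19; order 3: 1; order 6: 1; order 9: 1; order 18: 1.
Total: 24.

24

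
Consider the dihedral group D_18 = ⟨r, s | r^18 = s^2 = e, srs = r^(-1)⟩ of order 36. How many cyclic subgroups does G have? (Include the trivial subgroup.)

24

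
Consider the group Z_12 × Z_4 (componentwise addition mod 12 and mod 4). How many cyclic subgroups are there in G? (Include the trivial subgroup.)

Each element a generates a cyclic subgroup ⟨a⟩; distinct elements may generate the same one (a cyclic group of order d has φ(d) generators).
Cyclic subgroups by order — order 1: 1; order 2: 3; order 3: 1; order 4: 6; order 6: 3; order 12: 6.
Total: 20.

20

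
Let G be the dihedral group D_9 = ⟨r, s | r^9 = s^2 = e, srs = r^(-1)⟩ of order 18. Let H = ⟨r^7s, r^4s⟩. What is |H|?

|⟨r^7s⟩| = 2 and |⟨r^4s⟩| = 2, so |H| is a multiple of lcm(2, 2) = 2 and divides |G| = 18.
Closing under the operation: H = {e, r^3, r^6, rs, r^4s, r^7s}, so |H| = 6.

6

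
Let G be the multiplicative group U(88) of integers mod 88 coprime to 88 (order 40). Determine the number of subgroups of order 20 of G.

7

|G| = 40 and 20 | 40, so subgroups of order 20 are possible by Lagrange.
The subgroups of order 20 are: {1, 9, 13, 15, 19, 21, 23, 25, 29, 31, 35, 43, 47, 49, 51, 61, 71, 81, 83, 85}; {1, 5, 9, 13, 17, 21, 25, 29, 37, 41, 45, 49, 53, 57, 61, 65, 69, 73, 81, 85}; {1, 3, 7, 9, 13, 21, 25, 27, 29, 39, 49, 59, 61, 63, 67, 75, 79, 81, 85, 87}; {1, 7, 9, 15, 17, 23, 25, 31, 39, 41, 47, 49, 57, 63, 65, 71, 73, 79, 81, 87}; … (7 in all).
So G has 7 subgroups of order 20.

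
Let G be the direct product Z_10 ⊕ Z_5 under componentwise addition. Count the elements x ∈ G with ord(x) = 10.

24

An element (a,b) has order lcm(ord(a), ord(b)); count pairs with lcm equal to 10.
Enumerating gives 24 such elements.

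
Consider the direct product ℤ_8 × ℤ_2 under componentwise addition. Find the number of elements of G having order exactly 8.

8

An element (a,b) has order lcm(ord(a), ord(b)); count pairs with lcm equal to 8.
Enumerating gives 8 such elements.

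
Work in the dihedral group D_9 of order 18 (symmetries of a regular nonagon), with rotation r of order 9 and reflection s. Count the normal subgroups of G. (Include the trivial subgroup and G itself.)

4

G has 16 subgroups. Checking conjugation-invariance by order — order 1: 1/1 normal; order 2: 0/9 normal; order 3: 1/1 normal; order 6: 0/3 normal; order 9: 1/1 normal; order 18: 1/1 normal.
Total normal subgroups: 4.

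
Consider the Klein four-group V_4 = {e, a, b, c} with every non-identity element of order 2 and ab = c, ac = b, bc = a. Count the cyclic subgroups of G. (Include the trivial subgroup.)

4

Each element a generates a cyclic subgroup ⟨a⟩; distinct elements may generate the same one (a cyclic group of order d has φ(d) generators).
Cyclic subgroups by order — order 1: 1; order 2: 3.
Total: 4.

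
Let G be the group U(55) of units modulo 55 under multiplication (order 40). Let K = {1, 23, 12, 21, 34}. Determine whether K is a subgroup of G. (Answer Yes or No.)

No

Closure fails: 34 · 21 = 54 ∉ K. So K is not a subgroup.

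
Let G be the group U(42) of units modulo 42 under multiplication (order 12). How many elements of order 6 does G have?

6

The elements of order 6 are: 5, 11, 17, 19, 23, 31.
That's 6.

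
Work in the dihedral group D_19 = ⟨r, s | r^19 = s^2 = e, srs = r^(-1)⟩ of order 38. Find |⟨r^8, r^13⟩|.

19

|⟨r^8⟩| = 19 and |⟨r^13⟩| = 19, so |H| is a multiple of lcm(19, 19) = 19 and divides |G| = 38.
Closing under the operation: H = {e, r, r^2, r^3, r^4, r^5, r^6, r^7, r^8, r^9, r^10, r^11, r^12, r^13, r^14, r^15, r^16, r^17, r^18}, so |H| = 19.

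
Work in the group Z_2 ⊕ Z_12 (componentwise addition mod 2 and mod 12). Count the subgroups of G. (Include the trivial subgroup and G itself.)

16

|G| = 24, so by Lagrange every subgroup order divides 24. Divisors: 1, 2, 3, 4, 6, 8, 12, 24.
Subgroups by order — order 1: 1; order 2: 3; order 3: 1; order 4: 3; order 6: 3; order 8: 1; order 12: 3; order 24: 1.
Total: 1 + 3 + 1 + 3 + 3 + 1 + 3 + 1 = 16.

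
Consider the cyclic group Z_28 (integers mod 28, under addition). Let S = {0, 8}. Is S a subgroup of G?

No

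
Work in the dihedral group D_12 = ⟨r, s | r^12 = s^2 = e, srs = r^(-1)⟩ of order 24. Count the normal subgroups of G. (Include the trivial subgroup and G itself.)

G has 34 subgroups. Checking conjugation-invariance by order — order 1: 1/1 normal; order 2: 1/13 normal; order 3: 1/1 normal; order 4: 1/7 normal; order 6: 1/5 normal; order 8: 0/3 normal; order 12: 3/3 normal; order 24: 1/1 normal.
Total normal subgroups: 9.

9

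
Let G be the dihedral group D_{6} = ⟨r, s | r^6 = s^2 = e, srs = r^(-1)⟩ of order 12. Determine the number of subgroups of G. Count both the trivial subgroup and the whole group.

16

|G| = 12, so by Lagrange every subgroup order divides 12. Divisors: 1, 2, 3, 4, 6, 12.
Subgroups by order — order 1: 1; order 2: 7; order 3: 1; order 4: 3; order 6: 3; order 12: 1.
Total: 1 + 7 + 1 + 3 + 3 + 1 = 16.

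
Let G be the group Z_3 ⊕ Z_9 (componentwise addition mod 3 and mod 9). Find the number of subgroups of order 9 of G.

|G| = 27 and 9 | 27, so subgroups of order 9 are possible by Lagrange.
The subgroups of order 9 are: {(0,0), (0,1), (0,2), (0,3), (0,4), (0,5), (0,6), (0,7), (0,8)}; {(0,0), (0,3), (0,6), (1,0), (1,3), (1,6), (2,0), (2,3), (2,6)}; {(0,0), (0,3), (0,6), (1,1), (1,4), (1,7), (2,2), (2,5), (2,8)}; {(0,0), (0,3), (0,6), (1,2), (1,5), (1,8), (2,1), (2,4), (2,7)}.
So G has 4 subgroups of order 9.

4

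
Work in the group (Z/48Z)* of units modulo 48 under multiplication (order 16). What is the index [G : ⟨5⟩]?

|⟨5⟩| = 4 and |G| = 16.
By Lagrange, [G : H] = |G|/|H| = 16/4 = 4.

4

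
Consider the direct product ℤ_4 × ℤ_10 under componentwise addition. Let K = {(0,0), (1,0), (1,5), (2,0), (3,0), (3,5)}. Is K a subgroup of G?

No

|K| = 6 does not divide |G| = 40, so by Lagrange K is not a subgroup.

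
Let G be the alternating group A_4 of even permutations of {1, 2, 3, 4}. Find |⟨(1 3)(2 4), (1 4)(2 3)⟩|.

|⟨(1 3)(2 4)⟩| = 2 and |⟨(1 4)(2 3)⟩| = 2, so |H| is a multiple of lcm(2, 2) = 2 and divides |G| = 12.
Closing under the operation: H = {e, (1 2)(3 4), (1 3)(2 4), (1 4)(2 3)}, so |H| = 4.

4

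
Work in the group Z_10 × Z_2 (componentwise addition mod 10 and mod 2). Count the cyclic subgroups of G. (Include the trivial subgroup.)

8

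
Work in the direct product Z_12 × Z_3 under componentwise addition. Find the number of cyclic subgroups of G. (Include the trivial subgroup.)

Each element a generates a cyclic subgroup ⟨a⟩; distinct elements may generate the same one (a cyclic group of order d has φ(d) generators).
Cyclic subgroups by order — order 1: 1; order 2: 1; order 3: 4; order 4: 1; order 6: 4; order 12: 4.
Total: 15.

15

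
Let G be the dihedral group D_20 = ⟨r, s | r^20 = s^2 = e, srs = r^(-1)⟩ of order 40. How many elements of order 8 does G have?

0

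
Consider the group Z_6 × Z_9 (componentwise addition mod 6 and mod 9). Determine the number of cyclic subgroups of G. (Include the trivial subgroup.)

16

Group the elements of G by the cyclic subgroup they generate; each cyclic subgroup of order d accounts for φ(d) elements.
Cyclic subgroups by order — order 1: 1; order 2: 1; order 3: 4; order 6: 4; order 9: 3; order 18: 3.
Total: 16.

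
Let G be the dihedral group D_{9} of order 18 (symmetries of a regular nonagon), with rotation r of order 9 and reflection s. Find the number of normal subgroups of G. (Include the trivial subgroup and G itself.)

4

G has 16 subgroups. Checking conjugation-invariance by order — order 1: 1/1 normal; order 2: 0/9 normal; order 3: 1/1 normal; order 6: 0/3 normal; order 9: 1/1 normal; order 18: 1/1 normal.
Total normal subgroups: 4.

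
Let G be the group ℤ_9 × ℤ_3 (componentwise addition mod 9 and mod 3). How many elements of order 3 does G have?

An element (a,b) has order lcm(ord(a), ord(b)); count pairs with lcm equal to 3.
Enumerating gives 8 such elements.

8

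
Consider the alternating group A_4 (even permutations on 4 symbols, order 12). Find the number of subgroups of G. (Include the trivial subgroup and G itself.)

10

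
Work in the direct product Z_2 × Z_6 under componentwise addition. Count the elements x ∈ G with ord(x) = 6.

An element (a,b) has order lcm(ord(a), ord(b)); count pairs with lcm equal to 6.
Enumerating gives 6 such elements.

6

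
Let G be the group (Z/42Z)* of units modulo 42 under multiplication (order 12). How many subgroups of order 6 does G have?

3

|G| = 12 and 6 | 12, so subgroups of order 6 are possible by Lagrange.
The subgroups of order 6 are: {1, 11, 23, 25, 29, 37}; {1, 13, 19, 25, 31, 37}; {1, 5, 17, 25, 37, 41}.
So G has 3 subgroups of order 6.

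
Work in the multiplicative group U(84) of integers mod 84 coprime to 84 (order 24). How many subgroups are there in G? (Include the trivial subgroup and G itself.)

32

|G| = 24, so by Lagrange every subgroup order divides 24. Divisors: 1, 2, 3, 4, 6, 8, 12, 24.
Subgroups by order — order 1: 1; order 2: 7; order 3: 1; order 4: 7; order 6: 7; order 8: 1; order 12: 7; order 24: 1.
Total: 1 + 7 + 1 + 7 + 7 + 1 + 7 + 1 = 32.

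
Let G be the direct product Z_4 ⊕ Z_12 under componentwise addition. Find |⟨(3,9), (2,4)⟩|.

24

|⟨(3,9)⟩| = 4 and |⟨(2,4)⟩| = 6, so |H| is a multiple of lcm(4, 6) = 12 and divides |G| = 48.
Closing under the operation: H = {(0,0), (0,2), (0,4), (0,6), (0,8), (0,10), (1,1), (1,3), (1,5), (1,7), (1,9), (1,11), (2,0), (2,2), (2,4), (2,6), (2,8), (2,10), (3,1), (3,3), (3,5), (3,7), (3,9), (3,11)}, so |H| = 24.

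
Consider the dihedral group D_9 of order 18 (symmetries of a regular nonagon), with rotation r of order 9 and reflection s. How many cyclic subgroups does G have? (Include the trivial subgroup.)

Group the elements of G by the cyclic subgroup they generate; each cyclic subgroup of order d accounts for φ(d) elements.
Cyclic subgroups by order — order 1: 1; order 2: 9; order 3: 1; order 9: 1.
Total: 12.

12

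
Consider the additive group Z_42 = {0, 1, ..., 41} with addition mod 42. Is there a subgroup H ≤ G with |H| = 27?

No

27 does not divide |G| = 42, so by Lagrange no subgroup of order 27 exists.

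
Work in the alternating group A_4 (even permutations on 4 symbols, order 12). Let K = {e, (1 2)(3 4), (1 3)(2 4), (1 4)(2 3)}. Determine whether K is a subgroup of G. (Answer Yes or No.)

|K| = 4 divides |G| = 12, consistent with Lagrange.
K contains the identity, every element's inverse is in K, and K is closed under ∘: it is a subgroup.

Yes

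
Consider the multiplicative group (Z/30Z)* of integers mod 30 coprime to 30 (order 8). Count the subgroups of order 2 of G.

|G| = 8 and 2 | 8, so subgroups of order 2 are possible by Lagrange.
The subgroups of order 2 are: {1, 11}; {1, 19}; {1, 29}.
So G has 3 subgroups of order 2.

3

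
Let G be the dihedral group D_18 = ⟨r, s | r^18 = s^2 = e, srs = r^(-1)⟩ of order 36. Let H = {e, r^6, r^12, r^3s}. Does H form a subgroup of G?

No

Closure fails: r^6 · r^3s = r^9s ∉ H. So H is not a subgroup.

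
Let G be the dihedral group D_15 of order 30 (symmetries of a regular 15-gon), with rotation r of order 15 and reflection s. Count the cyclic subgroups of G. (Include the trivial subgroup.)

19

A cyclic subgroup of order d is generated by each of its φ(d) elements of order d, so the cyclic subgroups of order d number (#elements of order d)/φ(d).
Cyclic subgroups by order — order 1: 1; order 2: 15; order 3: 1; order 5: 1; order 15: 1.
Total: 19.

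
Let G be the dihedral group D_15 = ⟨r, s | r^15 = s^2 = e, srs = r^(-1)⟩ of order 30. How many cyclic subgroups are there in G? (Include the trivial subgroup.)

19

A cyclic subgroup of order d is generated by each of its φ(d) elements of order d, so the cyclic subgroups of order d number (#elements of order d)/φ(d).
Cyclic subgroups by order — order 1: 1; order 2: 15; order 3: 1; order 5: 1; order 15: 1.
Total: 19.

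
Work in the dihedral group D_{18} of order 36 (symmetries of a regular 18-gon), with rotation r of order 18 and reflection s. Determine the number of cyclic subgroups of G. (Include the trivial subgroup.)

Each element a generates a cyclic subgroup ⟨a⟩; distinct elements may generate the same one (a cyclic group of order d has φ(d) generators).
Cyclic subgroups by order — order 1: 1; order 2: 19; order 3: 1; order 6: 1; order 9: 1; order 18: 1.
Total: 24.

24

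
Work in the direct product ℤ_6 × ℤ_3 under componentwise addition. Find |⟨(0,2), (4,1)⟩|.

9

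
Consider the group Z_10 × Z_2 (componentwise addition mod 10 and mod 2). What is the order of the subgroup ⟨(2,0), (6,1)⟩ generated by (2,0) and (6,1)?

10

|⟨(2,0)⟩| = 5 and |⟨(6,1)⟩| = 10, so |H| is a multiple of lcm(5, 10) = 10 and divides |G| = 20.
Closing under the operation: H = {(0,0), (0,1), (2,0), (2,1), (4,0), (4,1), (6,0), (6,1), (8,0), (8,1)}, so |H| = 10.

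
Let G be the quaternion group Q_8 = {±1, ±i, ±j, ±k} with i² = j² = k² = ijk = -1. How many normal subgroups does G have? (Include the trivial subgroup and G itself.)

6

G has 6 subgroups. Checking conjugation-invariance by order — order 1: 1/1 normal; order 2: 1/1 normal; order 4: 3/3 normal; order 8: 1/1 normal.
Total normal subgroups: 6.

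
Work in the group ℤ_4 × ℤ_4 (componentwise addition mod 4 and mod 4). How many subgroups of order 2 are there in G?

3

|G| = 16 and 2 | 16, so subgroups of order 2 are possible by Lagrange.
The subgroups of order 2 are: {(0,0), (0,2)}; {(0,0), (2,0)}; {(0,0), (2,2)}.
So G has 3 subgroups of order 2.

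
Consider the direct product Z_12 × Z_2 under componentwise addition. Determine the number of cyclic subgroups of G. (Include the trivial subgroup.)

12

Each element a generates a cyclic subgroup ⟨a⟩; distinct elements may generate the same one (a cyclic group of order d has φ(d) generators).
Cyclic subgroups by order — order 1: 1; order 2: 3; order 3: 1; order 4: 2; order 6: 3; order 12: 2.
Total: 12.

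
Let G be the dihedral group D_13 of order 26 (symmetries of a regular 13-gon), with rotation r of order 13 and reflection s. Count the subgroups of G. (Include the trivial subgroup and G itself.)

16

|G| = 26, so by Lagrange every subgroup order divides 26. Divisors: 1, 2, 13, 26.
Subgroups by order — order 1: 1; order 2: 13; order 13: 1; order 26: 1.
Total: 1 + 13 + 1 + 1 = 16.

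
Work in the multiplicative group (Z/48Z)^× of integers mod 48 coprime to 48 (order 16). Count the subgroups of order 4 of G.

11

|G| = 16 and 4 | 16, so subgroups of order 4 are possible by Lagrange.
The subgroups of order 4 are: {1, 11, 25, 35}; {1, 13, 25, 37}; {1, 7, 17, 23}; {1, 17, 25, 41}; … (11 in all).
So G has 11 subgroups of order 4.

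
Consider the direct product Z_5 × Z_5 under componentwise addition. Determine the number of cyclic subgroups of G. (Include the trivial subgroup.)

7

Each element a generates a cyclic subgroup ⟨a⟩; distinct elements may generate the same one (a cyclic group of order d has φ(d) generators).
Cyclic subgroups by order — order 1: 1; order 5: 6.
Total: 7.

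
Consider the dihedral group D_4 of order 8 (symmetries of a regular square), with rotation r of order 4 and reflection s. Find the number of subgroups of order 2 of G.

5

|G| = 8 and 2 | 8, so subgroups of order 2 are possible by Lagrange.
The subgroups of order 2 are: {e, r^2}; {e, r^2s}; {e, r^3s}; {e, rs}; … (5 in all).
So G has 5 subgroups of order 2.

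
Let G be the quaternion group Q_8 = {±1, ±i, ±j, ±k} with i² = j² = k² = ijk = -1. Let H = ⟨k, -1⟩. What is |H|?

4

|⟨k⟩| = 4 and |⟨-1⟩| = 2, so |H| is a multiple of lcm(4, 2) = 4 and divides |G| = 8.
Closing under the operation: H = {1, -1, k, -k}, so |H| = 4.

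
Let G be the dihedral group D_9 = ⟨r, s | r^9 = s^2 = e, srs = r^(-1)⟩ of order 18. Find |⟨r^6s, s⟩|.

6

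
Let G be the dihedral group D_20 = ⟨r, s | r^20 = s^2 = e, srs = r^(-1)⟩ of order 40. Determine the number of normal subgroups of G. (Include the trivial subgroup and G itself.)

9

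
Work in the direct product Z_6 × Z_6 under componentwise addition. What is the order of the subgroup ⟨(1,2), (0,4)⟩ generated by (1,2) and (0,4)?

18

|⟨(1,2)⟩| = 6 and |⟨(0,4)⟩| = 3, so |H| is a multiple of lcm(6, 3) = 6 and divides |G| = 36.
Closing under the operation: H = {(0,0), (0,2), (0,4), (1,0), (1,2), (1,4), (2,0), (2,2), (2,4), (3,0), (3,2), (3,4), (4,0), (4,2), (4,4), (5,0), (5,2), (5,4)}, so |H| = 18.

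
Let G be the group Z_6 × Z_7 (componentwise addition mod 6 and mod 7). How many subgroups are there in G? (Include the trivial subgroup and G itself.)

8

|G| = 42, so by Lagrange every subgroup order divides 42. Divisors: 1, 2, 3, 6, 7, 14, 21, 42.
Subgroups by order — order 1: 1; order 2: 1; order 3: 1; order 6: 1; order 7: 1; order 14: 1; order 21: 1; order 42: 1.
Total: 1 + 1 + 1 + 1 + 1 + 1 + 1 + 1 = 8.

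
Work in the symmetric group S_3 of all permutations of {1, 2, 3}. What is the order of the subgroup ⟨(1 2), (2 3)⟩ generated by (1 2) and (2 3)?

6

|⟨(1 2)⟩| = 2 and |⟨(2 3)⟩| = 2, so |H| is a multiple of lcm(2, 2) = 2 and divides |G| = 6.
Closing {(1 2), (2 3)} under the group operation gives all of G, so |H| = 6.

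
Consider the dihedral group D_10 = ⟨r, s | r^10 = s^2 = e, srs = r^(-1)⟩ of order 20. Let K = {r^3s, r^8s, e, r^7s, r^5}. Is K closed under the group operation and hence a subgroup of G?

No

Closure fails: r^7s · r^5 = r^2s ∉ K. So K is not a subgroup.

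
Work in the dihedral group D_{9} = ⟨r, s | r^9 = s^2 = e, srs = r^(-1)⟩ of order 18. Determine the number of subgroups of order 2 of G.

|G| = 18 and 2 | 18, so subgroups of order 2 are possible by Lagrange.
The subgroups of order 2 are: {e, r^2s}; {e, r^3s}; {e, r^4s}; {e, r^5s}; … (9 in all).
So G has 9 subgroups of order 2.

9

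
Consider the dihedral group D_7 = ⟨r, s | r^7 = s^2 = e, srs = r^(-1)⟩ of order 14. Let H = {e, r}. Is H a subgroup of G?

r ∈ H but its inverse r^6 ∉ H, so H is not a subgroup.

No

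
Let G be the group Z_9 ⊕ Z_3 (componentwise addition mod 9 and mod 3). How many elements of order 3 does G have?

An element (a,b) has order lcm(ord(a), ord(b)); count pairs with lcm equal to 3.
Enumerating gives 8 such elements.

8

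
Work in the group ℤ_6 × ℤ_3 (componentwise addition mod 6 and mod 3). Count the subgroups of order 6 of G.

|G| = 18 and 6 | 18, so subgroups of order 6 are possible by Lagrange.
The subgroups of order 6 are: {(0,0), (0,1), (0,2), (3,0), (3,1), (3,2)}; {(0,0), (1,0), (2,0), (3,0), (4,0), (5,0)}; {(0,0), (1,1), (2,2), (3,0), (4,1), (5,2)}; {(0,0), (1,2), (2,1), (3,0), (4,2), (5,1)}.
So G has 4 subgroups of order 6.

4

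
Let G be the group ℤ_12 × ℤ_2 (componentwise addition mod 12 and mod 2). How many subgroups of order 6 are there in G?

3

|G| = 24 and 6 | 24, so subgroups of order 6 are possible by Lagrange.
The subgroups of order 6 are: {(0,0), (0,1), (4,0), (4,1), (8,0), (8,1)}; {(0,0), (2,0), (4,0), (6,0), (8,0), (10,0)}; {(0,0), (2,1), (4,0), (6,1), (8,0), (10,1)}.
So G has 3 subgroups of order 6.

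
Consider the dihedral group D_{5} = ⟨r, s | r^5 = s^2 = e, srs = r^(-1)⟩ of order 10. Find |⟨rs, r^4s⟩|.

10

|⟨rs⟩| = 2 and |⟨r^4s⟩| = 2, so |H| is a multiple of lcm(2, 2) = 2 and divides |G| = 10.
Closing {rs, r^4s} under the group operation gives all of G, so |H| = 10.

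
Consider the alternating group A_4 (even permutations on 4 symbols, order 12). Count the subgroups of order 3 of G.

|G| = 12 and 3 | 12, so subgroups of order 3 are possible by Lagrange.
The subgroups of order 3 are: {e, (1 2 3), (1 3 2)}; {e, (1 2 4), (1 4 2)}; {e, (1 3 4), (1 4 3)}; {e, (2 3 4), (2 4 3)}.
So G has 4 subgroups of order 3.

4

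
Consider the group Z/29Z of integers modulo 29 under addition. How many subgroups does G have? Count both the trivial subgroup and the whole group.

2

Subgroups of the cyclic group Z/29Z correspond bijectively to divisors of 29.
Divisors of 29: 1, 29.
So Z/29Z has 2 subgroups.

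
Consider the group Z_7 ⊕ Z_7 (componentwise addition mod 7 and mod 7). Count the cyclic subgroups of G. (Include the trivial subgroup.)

Group the elements of G by the cyclic subgroup they generate; each cyclic subgroup of order d accounts for φ(d) elements.
Cyclic subgroups by order — order 1: 1; order 7: 8.
Total: 9.

9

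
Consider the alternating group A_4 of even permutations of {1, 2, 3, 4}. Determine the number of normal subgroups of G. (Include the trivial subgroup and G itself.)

3

G has 10 subgroups. Checking conjugation-invariance by order — order 1: 1/1 normal; order 2: 0/3 normal; order 3: 0/4 normal; order 4: 1/1 normal; order 12: 1/1 normal.
Total normal subgroups: 3.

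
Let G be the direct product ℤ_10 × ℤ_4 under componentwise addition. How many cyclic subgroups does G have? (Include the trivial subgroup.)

Each element a generates a cyclic subgroup ⟨a⟩; distinct elements may generate the same one (a cyclic group of order d has φ(d) generators).
Cyclic subgroups by order — order 1: 1; order 2: 3; order 4: 2; order 5: 1; order 10: 3; order 20: 2.
Total: 12.

12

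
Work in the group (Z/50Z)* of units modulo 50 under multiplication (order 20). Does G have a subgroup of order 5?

Yes

5 | 20. A subgroup of order 5 is {1, 11, 21, 31, 41}.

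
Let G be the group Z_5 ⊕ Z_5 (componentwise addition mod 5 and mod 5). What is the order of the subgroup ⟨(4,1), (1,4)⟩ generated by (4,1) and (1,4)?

5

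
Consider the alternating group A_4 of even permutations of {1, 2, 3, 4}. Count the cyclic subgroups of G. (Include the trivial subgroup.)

Group the elements of G by the cyclic subgroup they generate; each cyclic subgroup of order d accounts for φ(d) elements.
Cyclic subgroups by order — order 1: 1; order 2: 3; order 3: 4.
Total: 8.

8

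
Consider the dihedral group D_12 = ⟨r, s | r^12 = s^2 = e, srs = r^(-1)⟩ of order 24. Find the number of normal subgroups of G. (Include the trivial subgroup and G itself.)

9

G has 34 subgroups. Checking conjugation-invariance by order — order 1: 1/1 normal; order 2: 1/13 normal; order 3: 1/1 normal; order 4: 1/7 normal; order 6: 1/5 normal; order 8: 0/3 normal; order 12: 3/3 normal; order 24: 1/1 normal.
Total normal subgroups: 9.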